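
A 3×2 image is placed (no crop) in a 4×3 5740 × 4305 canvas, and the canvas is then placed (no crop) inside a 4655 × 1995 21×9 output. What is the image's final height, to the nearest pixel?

1773 px

First fit — 3×2 into 5740×4305 spans the width: 5740.00 × 3826.67.
Second fit — the 4×3 canvas into 4655×1995 spans the height: 2660.00 × 1995.00 (×0.4634 from 5740×4305).
Applying the same ×0.4634: 3826.67 → 1773.33.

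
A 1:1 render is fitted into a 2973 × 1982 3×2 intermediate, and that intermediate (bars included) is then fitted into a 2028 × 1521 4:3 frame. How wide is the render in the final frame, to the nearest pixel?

1352 px

1:1 in 2973×1982: fills the height, so the render is 1982.00 × 1982.00.
3×2 in 2028×1521: fills the width, so the intermediate becomes 2028.00 × 1352.00 — a scale of ×0.6821.
The render scales with it: width 1982.00 × 0.6821 ≈ 1352.00.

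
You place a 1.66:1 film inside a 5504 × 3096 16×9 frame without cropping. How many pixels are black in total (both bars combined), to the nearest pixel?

1128925 pixels

Since 1.660 < 1.778, the film is height-limited.
The film is 3096 × 1.660 ≈ 5139.3600 px wide.
Leftover width: 5504 − 5139.3600 = 364.6400 px.
Across the 3096-px span: 364.6400 × 3096 ≈ 1128925 px.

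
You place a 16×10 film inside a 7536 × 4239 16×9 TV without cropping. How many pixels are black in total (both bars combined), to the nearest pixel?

Since 1.600 < 1.778, the film is height-limited.
That makes the image 6782.4000 px wide (4239 × 16/10).
Leftover width: 7536 − 6782.4000 = 753.6000 px.
Bar area = 753.6000 × 4239 ≈ 3194510 px.

3194510 pixels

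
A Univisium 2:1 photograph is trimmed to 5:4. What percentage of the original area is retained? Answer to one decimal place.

62.5%

The height stays; only width is cut (since 5:4 is narrower than Univisium 2:1).
(1.250)/(2.000) ≈ 0.625 of the area survives.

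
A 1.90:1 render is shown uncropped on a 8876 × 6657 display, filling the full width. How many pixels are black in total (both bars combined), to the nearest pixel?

That makes the image 4671.5789 px tall (8876 / 1.900).
6657 − 4671.5789 = 1985.4211 px of bars.
That's 1985.4211 × 8876 ≈ 17622597 black pixels.

17622597 pixels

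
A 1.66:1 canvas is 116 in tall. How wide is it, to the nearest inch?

193 in

At 1.66:1, 116 × 1.660 ≈ 192.56.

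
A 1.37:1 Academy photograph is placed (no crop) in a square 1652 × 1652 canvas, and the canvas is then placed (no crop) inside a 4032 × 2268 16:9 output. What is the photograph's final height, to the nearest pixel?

1655 px

Inside the 1652×1652 canvas the photograph is width-limited at 1652.00 × 1205.84.
square in 4032×2268: fills the height, so the intermediate becomes 2268.00 × 2268.00 — a scale of ×1.3729.
The photograph scales with it: height 1205.84 × 1.3729 ≈ 1655.47.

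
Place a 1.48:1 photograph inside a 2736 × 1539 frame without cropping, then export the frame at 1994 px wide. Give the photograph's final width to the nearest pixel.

1660 px

Fitted into 2736×1539, the photograph spans the height; its width is 1539 × 1.480 ≈ 2277.72 px.
The frame scales by 1994/2736 = 0.7288; 2277.72 × 0.7288 ≈ 1660.01 px.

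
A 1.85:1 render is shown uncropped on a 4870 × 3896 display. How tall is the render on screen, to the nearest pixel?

2632 px

1.85:1 (1.850) > 5:4 (1.250), so the render fills the width.
The render is 4870 / 1.850 ≈ 2632.43 px tall.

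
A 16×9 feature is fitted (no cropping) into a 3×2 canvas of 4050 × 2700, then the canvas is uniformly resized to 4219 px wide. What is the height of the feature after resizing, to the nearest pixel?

Fitted into 4050×2700, the feature spans the width; its height is 4050 × 9/16 ≈ 2278.12 px.
The frame scales by 4219/4050 = 1.0417; 2278.12 × 1.0417 ≈ 2373.19 px.

2373 px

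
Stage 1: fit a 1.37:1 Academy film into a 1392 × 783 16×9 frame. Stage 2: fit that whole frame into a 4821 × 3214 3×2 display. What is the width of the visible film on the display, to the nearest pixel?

3715 px

1.37:1 Academy in 1392×783: fills the height, so the film is 1072.71 × 783.00.
16×9 in 4821×3214: fills the width, so the intermediate becomes 4821.00 × 2711.81 — a scale of ×3.4634.
The film scales with it: width 1072.71 × 3.4634 ≈ 3715.18.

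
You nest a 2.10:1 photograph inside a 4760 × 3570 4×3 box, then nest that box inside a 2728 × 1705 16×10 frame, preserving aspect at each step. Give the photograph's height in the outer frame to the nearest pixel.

Inside the 4760×3570 canvas the photograph is width-limited at 4760.00 × 2266.67.
The 4×3 canvas is height-limited in 2728×1705, giving 2273.33 × 1705.00; scale factor 0.4776.
So the photograph's height is 2266.67 × 0.4776 ≈ 1082.54.

1083 px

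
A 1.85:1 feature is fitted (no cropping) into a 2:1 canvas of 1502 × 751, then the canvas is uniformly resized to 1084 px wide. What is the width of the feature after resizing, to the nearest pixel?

1003 px

In the 1502×751 frame the feature fills the height: width = 751 × 1.850 ≈ 1389.35 px.
Scaling 1502 → 1084 is ×0.7217, so the width becomes 1389.35 × 0.7217 ≈ 1002.70 px.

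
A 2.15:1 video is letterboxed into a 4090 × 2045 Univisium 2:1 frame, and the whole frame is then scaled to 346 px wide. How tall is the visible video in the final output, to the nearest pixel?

At 4090×2045 the video is width-limited, so height = 4090 / 2.150 ≈ 1902.33 px.
Resizing to 346 px wide multiplies everything by 0.0846: 1902.33 → 160.93 px.

161 px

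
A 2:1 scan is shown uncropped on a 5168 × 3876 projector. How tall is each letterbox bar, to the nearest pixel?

Since 2.000 > 1.333, the scan is width-limited.
Content height = 5168 × 1/2 ≈ 2584.00 px.
Black = 3876 − 2584.00 = 1292.00 px, or 646.00 per bar.

646 px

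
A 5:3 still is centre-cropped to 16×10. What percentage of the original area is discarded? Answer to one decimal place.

4.0%

16×10 is narrower than 5:3, so the crop keeps the full height and trims the width.
(1.600)/(1.667) ≈ 0.960 of the area survives, leaving 4.00% discarded.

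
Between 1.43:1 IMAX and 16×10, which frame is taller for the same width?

1.43:1 IMAX

1.43 and 16×10 = 1.6; 1.6 > 1.43. The smaller width-to-height ratio is the taller frame.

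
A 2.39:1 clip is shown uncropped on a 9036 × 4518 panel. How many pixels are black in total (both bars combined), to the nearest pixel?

Since 2.390 > 2.000, the clip is width-limited.
The clip is 9036 / 2.390 ≈ 3780.7531 px tall.
4518 − 3780.7531 = 737.2469 px of bars.
That's 737.2469 × 9036 ≈ 6661763 black pixels.

6661763 pixels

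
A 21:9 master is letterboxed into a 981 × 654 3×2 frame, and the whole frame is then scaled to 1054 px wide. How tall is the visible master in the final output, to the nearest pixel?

452 px

At 981×654 the master is width-limited, so height = 981 × 9/21 ≈ 420.43 px.
The frame scales by 1054/981 = 1.0744; 420.43 × 1.0744 ≈ 451.71 px.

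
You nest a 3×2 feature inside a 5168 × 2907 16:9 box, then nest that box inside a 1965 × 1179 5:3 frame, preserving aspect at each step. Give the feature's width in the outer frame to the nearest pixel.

1658 px

3×2 in 5168×2907: fills the height, so the feature is 4360.50 × 2907.00.
16:9 in 1965×1179: fills the width, so the intermediate becomes 1965.00 × 1105.31 — a scale of ×0.3802.
So the feature's width is 4360.50 × 0.3802 ≈ 1657.97.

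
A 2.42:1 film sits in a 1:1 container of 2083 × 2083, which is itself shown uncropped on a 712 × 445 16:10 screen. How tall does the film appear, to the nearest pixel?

184 px

First fit — 2.42:1 into 2083×2083 spans the width: 2083.00 × 860.74.
1:1 in 712×445: fills the height, so the intermediate becomes 445.00 × 445.00 — a scale of ×0.2136.
Applying the same ×0.2136: 860.74 → 183.88.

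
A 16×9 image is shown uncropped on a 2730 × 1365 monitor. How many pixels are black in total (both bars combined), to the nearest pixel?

414050 pixels

16×9 (1.778) < 2:1 (2.000), so the image fills the height.
That makes the image 2426.6667 px wide (1365 × 16/9).
2730 − 2426.6667 = 303.3333 px of bars.
Bar area = 303.3333 × 1365 ≈ 414050 px.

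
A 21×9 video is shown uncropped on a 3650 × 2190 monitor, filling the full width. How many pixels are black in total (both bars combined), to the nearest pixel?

2283857 pixels

That makes the image 1564.2857 px tall (3650 × 9/21).
Leftover height: 2190 − 1564.2857 = 625.7143 px.
Bar area = 625.7143 × 3650 ≈ 2283857 px.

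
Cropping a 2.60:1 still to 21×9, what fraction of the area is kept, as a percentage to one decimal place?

The height stays; only width is cut (since 21×9 is narrower than 2.60:1).
Fraction kept = (2.333)/(2.600) ≈ 89.74%.

89.7%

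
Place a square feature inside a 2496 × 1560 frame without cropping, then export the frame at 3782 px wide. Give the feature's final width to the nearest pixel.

In the 2496×1560 frame the feature fills the height: width = 1560 × 1/1 ≈ 1560.00 px.
Resizing to 3782 px wide multiplies everything by 1.5152: 1560.00 → 2363.75 px.

2364 px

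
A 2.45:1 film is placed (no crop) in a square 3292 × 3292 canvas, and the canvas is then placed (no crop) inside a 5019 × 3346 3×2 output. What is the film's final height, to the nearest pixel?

1366 px

2.45:1 in 3292×3292: fills the width, so the film is 3292.00 × 1343.67.
The square canvas is height-limited in 5019×3346, giving 3346.00 × 3346.00; scale factor 1.0164.
So the film's height is 1343.67 × 1.0164 ≈ 1365.71.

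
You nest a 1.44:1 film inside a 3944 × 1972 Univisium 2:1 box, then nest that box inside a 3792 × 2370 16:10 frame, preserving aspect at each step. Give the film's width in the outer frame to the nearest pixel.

2730 px

Inside the 3944×1972 canvas the film is height-limited at 2839.68 × 1972.00.
The Univisium 2:1 canvas is width-limited in 3792×2370, giving 3792.00 × 1896.00; scale factor 0.9615.
So the film's width is 2839.68 × 0.9615 ≈ 2730.24.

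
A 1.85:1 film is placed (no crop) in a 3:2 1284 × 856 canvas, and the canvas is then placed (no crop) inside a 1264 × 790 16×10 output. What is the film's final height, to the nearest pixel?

641 px

First fit — 1.85:1 into 1284×856 spans the width: 1284.00 × 694.05.
The 3:2 canvas is height-limited in 1264×790, giving 1185.00 × 790.00; scale factor 0.9229.
So the film's height is 694.05 × 0.9229 ≈ 640.54.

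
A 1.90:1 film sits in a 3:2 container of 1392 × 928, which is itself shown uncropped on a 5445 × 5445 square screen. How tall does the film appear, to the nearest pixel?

2866 px

First fit — 1.90:1 into 1392×928 spans the width: 1392.00 × 732.63.
Second fit — the 3:2 canvas into 5445×5445 spans the width: 5445.00 × 3630.00 (×3.9116 from 1392×928).
So the film's height is 732.63 × 3.9116 ≈ 2865.79.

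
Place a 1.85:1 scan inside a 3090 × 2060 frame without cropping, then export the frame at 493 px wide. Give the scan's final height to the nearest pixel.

At 3090×2060 the scan is width-limited, so height = 3090 / 1.850 ≈ 1670.27 px.
Scaling 3090 → 493 is ×0.1595, so the height becomes 1670.27 × 0.1595 ≈ 266.49 px.

266 px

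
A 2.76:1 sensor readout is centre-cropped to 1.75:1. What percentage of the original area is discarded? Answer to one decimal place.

1.75:1 is narrower than 2.76:1, so the crop keeps the full height and trims the width.
(1.750)/(2.760) ≈ 0.634 of the area survives, leaving 36.59% discarded.

36.6%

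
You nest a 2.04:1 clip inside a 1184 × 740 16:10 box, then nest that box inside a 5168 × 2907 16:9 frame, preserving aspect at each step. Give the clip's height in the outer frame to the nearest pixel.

2280 px

2.04:1 in 1184×740: fills the width, so the clip is 1184.00 × 580.39.
16:10 in 5168×2907: fills the height, so the intermediate becomes 4651.20 × 2907.00 — a scale of ×3.9284.
Applying the same ×3.9284: 580.39 → 2280.00.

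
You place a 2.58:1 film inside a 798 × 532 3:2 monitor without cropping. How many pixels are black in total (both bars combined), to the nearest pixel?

Since 2.580 > 1.500, the film is width-limited.
That makes the image 309.3023 px tall (798 / 2.580).
Black = 532 − 309.3023 = 222.6977 px.
Bar area = 222.6977 × 798 ≈ 177713 px.

177713 pixels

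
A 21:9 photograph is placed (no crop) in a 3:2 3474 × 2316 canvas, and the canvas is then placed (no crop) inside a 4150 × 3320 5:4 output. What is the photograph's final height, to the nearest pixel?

21:9 in 3474×2316: fills the width, so the photograph is 3474.00 × 1488.86.
Second fit — the 3:2 canvas into 4150×3320 spans the width: 4150.00 × 2766.67 (×1.1946 from 3474×2316).
Applying the same ×1.1946: 1488.86 → 1778.57.

1779 px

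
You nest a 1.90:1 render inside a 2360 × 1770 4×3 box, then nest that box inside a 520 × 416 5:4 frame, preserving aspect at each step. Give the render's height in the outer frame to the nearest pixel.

274 px

1.90:1 in 2360×1770: fills the width, so the render is 2360.00 × 1242.11.
Second fit — the 4×3 canvas into 520×416 spans the width: 520.00 × 390.00 (×0.2203 from 2360×1770).
Applying the same ×0.2203: 1242.11 → 273.68.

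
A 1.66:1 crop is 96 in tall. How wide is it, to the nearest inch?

159 in

At 1.66:1, 96 × 1.660 ≈ 159.36.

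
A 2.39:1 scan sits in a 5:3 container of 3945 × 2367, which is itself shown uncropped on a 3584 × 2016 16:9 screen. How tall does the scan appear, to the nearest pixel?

Inside the 3945×2367 canvas the scan is width-limited at 3945.00 × 1650.63.
Second fit — the 5:3 canvas into 3584×2016 spans the height: 3360.00 × 2016.00 (×0.8517 from 3945×2367).
So the scan's height is 1650.63 × 0.8517 ≈ 1405.86.

1406 px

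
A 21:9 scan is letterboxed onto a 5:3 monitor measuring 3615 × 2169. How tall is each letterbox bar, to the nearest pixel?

310 px

21:9 (2.333) > 5:3 (1.667), so the scan fills the width.
That makes the image 1549.29 px tall (3615 × 9/21).
2169 − 1549.29 = 619.71 px of bars (309.86 each).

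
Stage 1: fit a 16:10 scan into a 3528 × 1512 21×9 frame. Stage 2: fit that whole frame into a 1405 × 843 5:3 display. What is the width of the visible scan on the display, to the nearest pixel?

963 px

First fit — 16:10 into 3528×1512 spans the height: 2419.20 × 1512.00.
21×9 in 1405×843: fills the width, so the intermediate becomes 1405.00 × 602.14 — a scale of ×0.3982.
So the scan's width is 2419.20 × 0.3982 ≈ 963.43.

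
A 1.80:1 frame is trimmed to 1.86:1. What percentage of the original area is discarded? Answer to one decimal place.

3.2%

Going from 1.80:1 to 1.86:1 means cutting height while keeping width.
Fraction kept = (1.800)/(1.860) ≈ 96.77%, so 3.23% is lost.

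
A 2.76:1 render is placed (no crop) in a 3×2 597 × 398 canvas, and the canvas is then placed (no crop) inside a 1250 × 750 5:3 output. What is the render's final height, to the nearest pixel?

2.76:1 in 597×398: fills the width, so the render is 597.00 × 216.30.
Second fit — the 3×2 canvas into 1250×750 spans the height: 1125.00 × 750.00 (×1.8844 from 597×398).
So the render's height is 216.30 × 1.8844 ≈ 407.61.

408 px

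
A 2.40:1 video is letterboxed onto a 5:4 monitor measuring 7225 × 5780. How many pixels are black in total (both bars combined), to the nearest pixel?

2.40:1 is wider than 5:4, so it spans the full width.
Content height = 7225 / 2.400 ≈ 3010.4167 px.
5780 − 3010.4167 = 2769.5833 px of bars.
Bar area = 2769.5833 × 7225 ≈ 20010240 px.

20010240 pixels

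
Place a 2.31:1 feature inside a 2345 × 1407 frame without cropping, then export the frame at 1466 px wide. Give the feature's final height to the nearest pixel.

635 px

At 2345×1407 the feature is width-limited, so height = 2345 / 2.310 ≈ 1015.15 px.
Resizing to 1466 px wide multiplies everything by 0.6252: 1015.15 → 634.63 px.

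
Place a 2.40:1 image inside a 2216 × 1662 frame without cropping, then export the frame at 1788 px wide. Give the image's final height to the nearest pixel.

At 2216×1662 the image is width-limited, so height = 2216 / 2.400 ≈ 923.33 px.
The frame scales by 1788/2216 = 0.8069; 923.33 × 0.8069 ≈ 745.00 px.

745 px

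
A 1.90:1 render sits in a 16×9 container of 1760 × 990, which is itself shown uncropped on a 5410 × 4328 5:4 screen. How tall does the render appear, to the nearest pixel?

2847 px

Inside the 1760×990 canvas the render is width-limited at 1760.00 × 926.32.
Second fit — the 16×9 canvas into 5410×4328 spans the width: 5410.00 × 3043.12 (×3.0739 from 1760×990).
So the render's height is 926.32 × 3.0739 ≈ 2847.37.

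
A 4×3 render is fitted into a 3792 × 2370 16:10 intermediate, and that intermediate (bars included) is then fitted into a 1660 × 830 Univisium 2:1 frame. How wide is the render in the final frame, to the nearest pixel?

Inside the 3792×2370 canvas the render is height-limited at 3160.00 × 2370.00.
The 16:10 canvas is height-limited in 1660×830, giving 1328.00 × 830.00; scale factor 0.3502.
Applying the same ×0.3502: 3160.00 → 1106.67.

1107 px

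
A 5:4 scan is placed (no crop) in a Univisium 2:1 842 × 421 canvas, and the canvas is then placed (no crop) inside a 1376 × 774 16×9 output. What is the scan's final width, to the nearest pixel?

Inside the 842×421 canvas the scan is height-limited at 526.25 × 421.00.
Univisium 2:1 in 1376×774: fills the width, so the intermediate becomes 1376.00 × 688.00 — a scale of ×1.6342.
Applying the same ×1.6342: 526.25 → 860.00.

860 px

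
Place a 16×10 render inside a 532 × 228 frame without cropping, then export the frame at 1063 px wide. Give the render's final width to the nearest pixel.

In the 532×228 frame the render fills the height: width = 228 × 16/10 ≈ 364.80 px.
The frame scales by 1063/532 = 1.9981; 364.80 × 1.9981 ≈ 728.91 px.

729 px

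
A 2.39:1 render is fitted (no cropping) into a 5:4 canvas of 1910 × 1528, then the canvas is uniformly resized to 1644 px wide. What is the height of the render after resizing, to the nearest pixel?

688 px

Fitted into 1910×1528, the render spans the width; its height is 1910 / 2.390 ≈ 799.16 px.
Scaling 1910 → 1644 is ×0.8607, so the height becomes 799.16 × 0.8607 ≈ 687.87 px.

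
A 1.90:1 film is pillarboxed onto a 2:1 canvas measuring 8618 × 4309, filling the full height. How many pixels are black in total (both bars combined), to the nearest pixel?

The film is 4309 × 1.900 ≈ 8187.1000 px wide.
Leftover width: 8618 − 8187.1000 = 430.9000 px.
Across the 4309-px span: 430.9000 × 4309 ≈ 1856748 px.

1856748 pixels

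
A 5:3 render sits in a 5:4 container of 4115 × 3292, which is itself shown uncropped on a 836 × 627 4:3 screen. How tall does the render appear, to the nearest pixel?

First fit — 5:3 into 4115×3292 spans the width: 4115.00 × 2469.00.
Second fit — the 5:4 canvas into 836×627 spans the height: 783.75 × 627.00 (×0.1905 from 4115×3292).
So the render's height is 2469.00 × 0.1905 ≈ 470.25.

470 px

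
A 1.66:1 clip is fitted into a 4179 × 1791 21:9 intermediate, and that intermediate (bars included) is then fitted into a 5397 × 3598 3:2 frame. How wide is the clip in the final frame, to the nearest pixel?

1.66:1 in 4179×1791: fills the height, so the clip is 2973.06 × 1791.00.
Second fit — the 21:9 canvas into 5397×3598 spans the width: 5397.00 × 2313.00 (×1.2915 from 4179×1791).
So the clip's width is 2973.06 × 1.2915 ≈ 3839.58.

3840 px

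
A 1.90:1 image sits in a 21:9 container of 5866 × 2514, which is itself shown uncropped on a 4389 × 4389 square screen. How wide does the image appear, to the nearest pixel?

Inside the 5866×2514 canvas the image is height-limited at 4776.60 × 2514.00.
The 21:9 canvas is width-limited in 4389×4389, giving 4389.00 × 1881.00; scale factor 0.7482.
The image scales with it: width 4776.60 × 0.7482 ≈ 3573.90.

3574 px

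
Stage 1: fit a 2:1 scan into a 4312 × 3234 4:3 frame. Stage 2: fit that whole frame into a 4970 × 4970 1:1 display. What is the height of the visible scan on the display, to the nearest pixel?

Inside the 4312×3234 canvas the scan is width-limited at 4312.00 × 2156.00.
The 4:3 canvas is width-limited in 4970×4970, giving 4970.00 × 3727.50; scale factor 1.1526.
The scan scales with it: height 2156.00 × 1.1526 ≈ 2485.00.

2485 px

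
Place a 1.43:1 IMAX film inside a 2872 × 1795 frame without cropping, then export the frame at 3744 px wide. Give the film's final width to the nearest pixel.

3346 px

Fitted into 2872×1795, the film spans the height; its width is 1795 × 1.430 ≈ 2566.85 px.
Scaling 2872 → 3744 is ×1.3036, so the width becomes 2566.85 × 1.3036 ≈ 3346.20 px.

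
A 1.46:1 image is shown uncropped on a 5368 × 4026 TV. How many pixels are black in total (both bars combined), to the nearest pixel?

1.46:1 is wider than 4:3, so it spans the full width.
Content height = 5368 / 1.460 ≈ 3676.7123 px.
4026 − 3676.7123 = 349.2877 px of bars.
Across the 5368-px span: 349.2877 × 5368 ≈ 1874976 px.

1874976 pixels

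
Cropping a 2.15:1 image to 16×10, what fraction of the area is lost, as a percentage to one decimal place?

16×10 is narrower than 2.15:1, so the crop keeps the full height and trims the width.
Area ratio = (1.600)/(2.150) = 74.42%; the remaining 25.58% is cropped out.

25.6%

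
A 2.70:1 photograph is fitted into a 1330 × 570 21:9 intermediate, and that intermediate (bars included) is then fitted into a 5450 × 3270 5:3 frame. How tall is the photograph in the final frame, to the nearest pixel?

First fit — 2.70:1 into 1330×570 spans the width: 1330.00 × 492.59.
The 21:9 canvas is width-limited in 5450×3270, giving 5450.00 × 2335.71; scale factor 4.0977.
Applying the same ×4.0977: 492.59 → 2018.52.

2019 px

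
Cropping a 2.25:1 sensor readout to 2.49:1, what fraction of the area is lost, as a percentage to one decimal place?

9.6%

Going from 2.25:1 to 2.49:1 means cutting height while keeping width.
Area ratio = (2.250)/(2.490) = 90.36%; the remaining 9.64% is cropped out.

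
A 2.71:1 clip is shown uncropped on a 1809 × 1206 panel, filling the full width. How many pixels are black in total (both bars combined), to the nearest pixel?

974096 pixels

The clip is 1809 / 2.710 ≈ 667.5277 px tall.
Black = 1206 − 667.5277 = 538.4723 px.
Across the 1809-px span: 538.4723 × 1809 ≈ 974096 px.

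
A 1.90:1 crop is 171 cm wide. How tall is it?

At 1.90:1, 171 / 1.900 ≈ 90.

90 cm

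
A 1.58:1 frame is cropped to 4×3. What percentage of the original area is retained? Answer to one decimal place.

Going from 1.58:1 to 4×3 means cutting width while keeping height.
Fraction kept = (1.333)/(1.580) ≈ 84.39%.

84.4%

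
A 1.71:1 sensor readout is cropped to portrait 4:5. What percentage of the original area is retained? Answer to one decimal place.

46.8%

Going from 1.71:1 to portrait 4:5 means cutting width while keeping height.
Area ratio = (0.800)/(1.710) = 46.78% retained.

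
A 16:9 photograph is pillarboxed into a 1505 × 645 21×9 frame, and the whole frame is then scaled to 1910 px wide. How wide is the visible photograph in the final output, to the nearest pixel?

1455 px

Fitted into 1505×645, the photograph spans the height; its width is 645 × 16/9 ≈ 1146.67 px.
Resizing to 1910 px wide multiplies everything by 1.2691: 1146.67 → 1455.24 px.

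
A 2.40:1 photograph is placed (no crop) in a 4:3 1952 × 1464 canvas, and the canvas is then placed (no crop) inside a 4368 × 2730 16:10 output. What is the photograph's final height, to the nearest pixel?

1517 px

First fit — 2.40:1 into 1952×1464 spans the width: 1952.00 × 813.33.
4:3 in 4368×2730: fills the height, so the intermediate becomes 3640.00 × 2730.00 — a scale of ×1.8648.
The photograph scales with it: height 813.33 × 1.8648 ≈ 1516.67.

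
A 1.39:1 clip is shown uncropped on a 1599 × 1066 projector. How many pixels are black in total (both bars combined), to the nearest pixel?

1.39:1 is narrower than 3:2, so it spans the full height.
Content width = 1066 × 1.390 ≈ 1481.7400 px.
1599 − 1481.7400 = 117.2600 px of bars.
Bar area = 117.2600 × 1066 ≈ 124999 px.

124999 pixels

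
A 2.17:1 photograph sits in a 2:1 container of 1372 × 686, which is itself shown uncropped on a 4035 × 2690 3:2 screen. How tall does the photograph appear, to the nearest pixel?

1859 px

Inside the 1372×686 canvas the photograph is width-limited at 1372.00 × 632.26.
2:1 in 4035×2690: fills the width, so the intermediate becomes 4035.00 × 2017.50 — a scale of ×2.9410.
So the photograph's height is 632.26 × 2.9410 ≈ 1859.45.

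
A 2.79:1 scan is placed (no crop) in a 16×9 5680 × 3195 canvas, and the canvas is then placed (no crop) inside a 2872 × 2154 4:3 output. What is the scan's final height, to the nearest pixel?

Inside the 5680×3195 canvas the scan is width-limited at 5680.00 × 2035.84.
The 16×9 canvas is width-limited in 2872×2154, giving 2872.00 × 1615.50; scale factor 0.5056.
So the scan's height is 2035.84 × 0.5056 ≈ 1029.39.

1029 px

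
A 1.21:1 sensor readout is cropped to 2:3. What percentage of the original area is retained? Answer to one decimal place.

55.1%

Going from 1.21:1 to 2:3 means cutting width while keeping height.
Fraction kept = (0.667)/(1.210) ≈ 55.10%.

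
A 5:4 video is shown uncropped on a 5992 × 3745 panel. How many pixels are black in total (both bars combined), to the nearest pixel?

Since 1.250 < 1.600, the video is height-limited.
Content width = 3745 × 5/4 ≈ 4681.2500 px.
Black = 5992 − 4681.2500 = 1310.7500 px.
Bar area = 1310.7500 × 3745 ≈ 4908759 px.

4908759 pixels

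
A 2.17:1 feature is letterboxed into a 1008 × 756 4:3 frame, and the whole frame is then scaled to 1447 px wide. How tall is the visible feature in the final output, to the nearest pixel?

667 px

Fitted into 1008×756, the feature spans the width; its height is 1008 / 2.170 ≈ 464.52 px.
Resizing to 1447 px wide multiplies everything by 1.4355: 464.52 → 666.82 px.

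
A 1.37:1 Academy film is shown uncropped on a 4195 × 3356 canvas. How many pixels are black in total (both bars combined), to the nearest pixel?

1233146 pixels

1.37:1 Academy (1.370) > 5:4 (1.250), so the film fills the width.
Content height = 4195 / 1.370 ≈ 3062.0438 px.
3356 − 3062.0438 = 293.9562 px of bars.
Bar area = 293.9562 × 4195 ≈ 1233146 px.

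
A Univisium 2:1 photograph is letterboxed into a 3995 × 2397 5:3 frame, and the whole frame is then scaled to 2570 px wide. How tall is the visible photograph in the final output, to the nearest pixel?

Fitted into 3995×2397, the photograph spans the width; its height is 3995 × 1/2 ≈ 1997.50 px.
Scaling 3995 → 2570 is ×0.6433, so the height becomes 1997.50 × 0.6433 ≈ 1285.00 px.

1285 px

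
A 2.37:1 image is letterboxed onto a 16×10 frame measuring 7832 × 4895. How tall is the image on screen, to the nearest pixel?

3305 px

2.37:1 is wider than 16×10, so it spans the full width.
The image is 7832 / 2.370 ≈ 3304.64 px tall.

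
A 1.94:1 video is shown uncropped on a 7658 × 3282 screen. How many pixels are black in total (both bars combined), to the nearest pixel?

4236799 pixels

1.94:1 (1.940) < 21:9 (2.333), so the video fills the height.
The video is 3282 × 1.940 ≈ 6367.0800 px wide.
Black = 7658 − 6367.0800 = 1290.9200 px.
Across the 3282-px span: 1290.9200 × 3282 ≈ 4236799 px.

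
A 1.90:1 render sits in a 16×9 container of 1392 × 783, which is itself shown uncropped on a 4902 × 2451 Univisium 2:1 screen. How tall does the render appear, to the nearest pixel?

Inside the 1392×783 canvas the render is width-limited at 1392.00 × 732.63.
16×9 in 4902×2451: fills the height, so the intermediate becomes 4357.33 × 2451.00 — a scale of ×3.1303.
The render scales with it: height 732.63 × 3.1303 ≈ 2293.33.

2293 px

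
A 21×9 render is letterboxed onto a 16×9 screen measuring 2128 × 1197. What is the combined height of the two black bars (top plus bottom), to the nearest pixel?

21×9 is wider than 16×9, so it spans the full width.
Content height = 2128 × 9/21 ≈ 912.00 px.
Leftover height: 1197 − 912.00 = 285.00 px.

285 px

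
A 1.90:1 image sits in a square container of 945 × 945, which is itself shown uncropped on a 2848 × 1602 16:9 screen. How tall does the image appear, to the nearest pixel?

843 px

First fit — 1.90:1 into 945×945 spans the width: 945.00 × 497.37.
square in 2848×1602: fills the height, so the intermediate becomes 1602.00 × 1602.00 — a scale of ×1.6952.
The image scales with it: height 497.37 × 1.6952 ≈ 843.16.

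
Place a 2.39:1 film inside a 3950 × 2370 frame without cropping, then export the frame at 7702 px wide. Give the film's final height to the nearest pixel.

At 3950×2370 the film is width-limited, so height = 3950 / 2.390 ≈ 1652.72 px.
Resizing to 7702 px wide multiplies everything by 1.9499: 1652.72 → 3222.59 px.

3223 px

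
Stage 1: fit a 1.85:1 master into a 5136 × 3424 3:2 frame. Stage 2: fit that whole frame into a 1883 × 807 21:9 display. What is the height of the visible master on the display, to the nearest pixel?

654 px

1.85:1 in 5136×3424: fills the width, so the master is 5136.00 × 2776.22.
3:2 in 1883×807: fills the height, so the intermediate becomes 1210.50 × 807.00 — a scale of ×0.2357.
So the master's height is 2776.22 × 0.2357 ≈ 654.32.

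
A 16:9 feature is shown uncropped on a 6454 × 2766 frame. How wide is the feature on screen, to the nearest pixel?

4917 px

16:9 is narrower than 21×9, so it spans the full height.
The feature is 2766 × 16/9 ≈ 4917.33 px wide.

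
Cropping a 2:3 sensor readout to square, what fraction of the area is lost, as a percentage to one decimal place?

33.3%

Going from 2:3 to square means cutting height while keeping width.
Fraction kept = (0.667)/(1.000) ≈ 66.67%, so 33.33% is lost.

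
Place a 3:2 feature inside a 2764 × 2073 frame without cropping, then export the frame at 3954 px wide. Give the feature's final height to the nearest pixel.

In the 2764×2073 frame the feature fills the width: height = 2764 × 2/3 ≈ 1842.67 px.
The frame scales by 3954/2764 = 1.4305; 1842.67 × 1.4305 ≈ 2636.00 px.

2636 px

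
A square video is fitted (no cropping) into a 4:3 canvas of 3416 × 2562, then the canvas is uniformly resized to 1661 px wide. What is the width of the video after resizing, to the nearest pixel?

1246 px

At 3416×2562 the video is height-limited, so width = 2562 × 1/1 ≈ 2562.00 px.
Scaling 3416 → 1661 is ×0.4862, so the width becomes 2562.00 × 0.4862 ≈ 1245.75 px.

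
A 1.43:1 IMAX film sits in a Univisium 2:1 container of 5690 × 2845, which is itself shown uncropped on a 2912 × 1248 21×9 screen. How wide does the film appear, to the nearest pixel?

1.43:1 IMAX in 5690×2845: fills the height, so the film is 4068.35 × 2845.00.
Second fit — the Univisium 2:1 canvas into 2912×1248 spans the height: 2496.00 × 1248.00 (×0.4387 from 5690×2845).
So the film's width is 4068.35 × 0.4387 ≈ 1784.64.

1785 px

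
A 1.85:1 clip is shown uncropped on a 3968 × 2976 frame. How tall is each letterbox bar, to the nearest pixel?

Since 1.850 > 1.333, the clip is width-limited.
That makes the image 2144.86 px tall (3968 / 1.850).
2976 − 2144.86 = 831.14 px of bars (415.57 each).

416 px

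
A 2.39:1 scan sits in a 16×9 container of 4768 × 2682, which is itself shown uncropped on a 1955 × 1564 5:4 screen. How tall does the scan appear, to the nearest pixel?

First fit — 2.39:1 into 4768×2682 spans the width: 4768.00 × 1994.98.
16×9 in 1955×1564: fills the width, so the intermediate becomes 1955.00 × 1099.69 — a scale of ×0.4100.
So the scan's height is 1994.98 × 0.4100 ≈ 817.99.

818 px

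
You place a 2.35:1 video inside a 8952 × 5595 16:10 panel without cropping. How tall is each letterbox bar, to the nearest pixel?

Since 2.350 > 1.600, the video is width-limited.
The video is 8952 / 2.350 ≈ 3809.36 px tall.
Black = 5595 − 3809.36 = 1785.64 px, or 892.82 per bar.

893 px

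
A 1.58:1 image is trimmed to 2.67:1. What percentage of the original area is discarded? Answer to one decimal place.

40.8%

Going from 1.58:1 to 2.67:1 means cutting height while keeping width.
(1.580)/(2.670) ≈ 0.592 of the area survives, leaving 40.82% discarded.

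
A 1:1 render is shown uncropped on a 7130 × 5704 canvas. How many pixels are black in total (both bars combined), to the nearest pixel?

8133904 pixels

Since 1.000 < 1.250, the render is height-limited.
The render is 5704 × 1/1 ≈ 5704.0000 px wide.
7130 − 5704.0000 = 1426.0000 px of bars.
Bar area = 1426.0000 × 5704 ≈ 8133904 px.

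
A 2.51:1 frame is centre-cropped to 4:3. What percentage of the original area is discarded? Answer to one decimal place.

The height stays; only width is cut (since 4:3 is narrower than 2.51:1).
Fraction kept = (1.333)/(2.510) ≈ 53.12%, so 46.88% is lost.

46.9%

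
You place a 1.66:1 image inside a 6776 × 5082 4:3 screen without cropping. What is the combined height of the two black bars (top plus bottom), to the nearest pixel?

1.66:1 is wider than 4:3, so it spans the full width.
That makes the image 4081.93 px tall (6776 / 1.660).
Black = 5082 − 4081.93 = 1000.07 px.

1000 px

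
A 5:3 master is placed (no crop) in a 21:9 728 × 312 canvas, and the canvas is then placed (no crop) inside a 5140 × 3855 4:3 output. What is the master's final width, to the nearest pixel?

3671 px

First fit — 5:3 into 728×312 spans the height: 520.00 × 312.00.
21:9 in 5140×3855: fills the width, so the intermediate becomes 5140.00 × 2202.86 — a scale of ×7.0604.
Applying the same ×7.0604: 520.00 → 3671.43.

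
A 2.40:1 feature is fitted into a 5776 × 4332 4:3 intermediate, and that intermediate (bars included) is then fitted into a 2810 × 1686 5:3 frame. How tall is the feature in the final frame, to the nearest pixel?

Inside the 5776×4332 canvas the feature is width-limited at 5776.00 × 2406.67.
The 4:3 canvas is height-limited in 2810×1686, giving 2248.00 × 1686.00; scale factor 0.3892.
The feature scales with it: height 2406.67 × 0.3892 ≈ 936.67.

937 px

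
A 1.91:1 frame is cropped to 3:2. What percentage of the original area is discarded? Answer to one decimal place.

The height stays; only width is cut (since 3:2 is narrower than 1.91:1).
Area ratio = (1.500)/(1.910) = 78.53%; the remaining 21.47% is cropped out.

21.5%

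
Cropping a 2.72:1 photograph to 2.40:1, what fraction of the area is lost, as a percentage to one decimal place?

Going from 2.72:1 to 2.40:1 means cutting width while keeping height.
Area ratio = (2.400)/(2.720) = 88.24%; the remaining 11.76% is cropped out.

11.8%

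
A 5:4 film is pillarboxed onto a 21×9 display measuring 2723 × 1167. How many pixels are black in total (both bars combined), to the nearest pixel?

Since 1.250 < 2.333, the film is height-limited.
Content width = 1167 × 5/4 ≈ 1458.7500 px.
Black = 2723 − 1458.7500 = 1264.2500 px.
Across the 1167-px span: 1264.2500 × 1167 ≈ 1475380 px.

1475380 pixels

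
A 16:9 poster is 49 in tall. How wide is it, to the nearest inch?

Width = 49 × 16/9 = 87.11.

87 in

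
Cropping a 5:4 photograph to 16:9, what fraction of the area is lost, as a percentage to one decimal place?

The width stays; only height is cut (since 16:9 is wider than 5:4).
(1.250)/(1.778) ≈ 0.703 of the area survives, leaving 29.69% discarded.

29.7%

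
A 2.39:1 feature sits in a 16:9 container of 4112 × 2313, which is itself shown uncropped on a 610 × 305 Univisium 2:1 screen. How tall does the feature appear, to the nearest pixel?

227 px

Inside the 4112×2313 canvas the feature is width-limited at 4112.00 × 1720.50.
The 16:9 canvas is height-limited in 610×305, giving 542.22 × 305.00; scale factor 0.1319.
The feature scales with it: height 1720.50 × 0.1319 ≈ 226.87.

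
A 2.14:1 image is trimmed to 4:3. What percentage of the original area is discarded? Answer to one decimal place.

The height stays; only width is cut (since 4:3 is narrower than 2.14:1).
Fraction kept = (1.333)/(2.140) ≈ 62.31%, so 37.69% is lost.

37.7%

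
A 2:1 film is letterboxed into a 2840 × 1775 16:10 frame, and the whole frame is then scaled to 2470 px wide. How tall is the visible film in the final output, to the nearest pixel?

Fitted into 2840×1775, the film spans the width; its height is 2840 × 1/2 ≈ 1420.00 px.
Resizing to 2470 px wide multiplies everything by 0.8697: 1420.00 → 1235.00 px.

1235 px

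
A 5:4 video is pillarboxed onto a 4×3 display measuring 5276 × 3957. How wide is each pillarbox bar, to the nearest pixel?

165 px

5:4 is narrower than 4×3, so it spans the full height.
The video is 3957 × 5/4 ≈ 4946.25 px wide.
5276 − 4946.25 = 329.75 px of bars (164.88 each).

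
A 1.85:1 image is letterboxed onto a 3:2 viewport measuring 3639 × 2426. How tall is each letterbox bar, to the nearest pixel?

Since 1.850 > 1.500, the image is width-limited.
That makes the image 1967.03 px tall (3639 / 1.850).
2426 − 1967.03 = 458.97 px of bars (229.49 each).

229 px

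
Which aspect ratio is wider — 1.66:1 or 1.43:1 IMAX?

1.66 and 1.43; 1.66 > 1.43.

1.66:1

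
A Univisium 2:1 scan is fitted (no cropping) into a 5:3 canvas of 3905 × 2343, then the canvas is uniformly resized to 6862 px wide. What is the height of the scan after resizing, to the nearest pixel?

In the 3905×2343 frame the scan fills the width: height = 3905 × 1/2 ≈ 1952.50 px.
Scaling 3905 → 6862 is ×1.7572, so the height becomes 1952.50 × 1.7572 ≈ 3431.00 px.

3431 px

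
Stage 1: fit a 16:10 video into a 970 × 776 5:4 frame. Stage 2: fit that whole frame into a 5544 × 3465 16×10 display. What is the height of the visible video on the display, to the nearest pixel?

Inside the 970×776 canvas the video is width-limited at 970.00 × 606.25.
The 5:4 canvas is height-limited in 5544×3465, giving 4331.25 × 3465.00; scale factor 4.4652.
So the video's height is 606.25 × 4.4652 ≈ 2707.03.

2707 px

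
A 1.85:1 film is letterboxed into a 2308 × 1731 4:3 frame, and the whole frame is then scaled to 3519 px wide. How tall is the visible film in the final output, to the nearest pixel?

1902 px

Fitted into 2308×1731, the film spans the width; its height is 2308 / 1.850 ≈ 1247.57 px.
Resizing to 3519 px wide multiplies everything by 1.5247: 1247.57 → 1902.16 px.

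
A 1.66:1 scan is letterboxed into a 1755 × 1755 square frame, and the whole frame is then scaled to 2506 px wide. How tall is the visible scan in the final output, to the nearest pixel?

1510 px

Fitted into 1755×1755, the scan spans the width; its height is 1755 / 1.660 ≈ 1057.23 px.
Resizing to 2506 px wide multiplies everything by 1.4279: 1057.23 → 1509.64 px.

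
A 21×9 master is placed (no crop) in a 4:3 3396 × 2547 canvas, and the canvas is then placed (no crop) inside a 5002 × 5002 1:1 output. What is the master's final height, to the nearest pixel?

2144 px

21×9 in 3396×2547: fills the width, so the master is 3396.00 × 1455.43.
The 4:3 canvas is width-limited in 5002×5002, giving 5002.00 × 3751.50; scale factor 1.4729.
So the master's height is 1455.43 × 1.4729 ≈ 2143.71.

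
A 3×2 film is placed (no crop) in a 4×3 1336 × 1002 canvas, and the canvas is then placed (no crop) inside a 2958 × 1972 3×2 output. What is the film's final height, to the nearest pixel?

1753 px

Inside the 1336×1002 canvas the film is width-limited at 1336.00 × 890.67.
The 4×3 canvas is height-limited in 2958×1972, giving 2629.33 × 1972.00; scale factor 1.9681.
Applying the same ×1.9681: 890.67 → 1752.89.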